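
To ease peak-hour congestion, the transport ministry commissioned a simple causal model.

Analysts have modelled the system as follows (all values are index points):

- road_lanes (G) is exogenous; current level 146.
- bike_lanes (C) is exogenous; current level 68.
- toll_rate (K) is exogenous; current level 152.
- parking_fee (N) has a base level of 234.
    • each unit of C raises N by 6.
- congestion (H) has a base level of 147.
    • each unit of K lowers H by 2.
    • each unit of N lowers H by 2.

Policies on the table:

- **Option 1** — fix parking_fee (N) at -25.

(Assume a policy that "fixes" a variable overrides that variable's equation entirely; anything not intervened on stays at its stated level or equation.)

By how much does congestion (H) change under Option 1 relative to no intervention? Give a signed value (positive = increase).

Baseline:
  C = 68
  K = 152
  N = 234 + 6·68 = 642
  H = 147 − 2·152 − 2·642 = -1441
Option 1 (N := -25):
  C = 68
  K = 152
  N = -25
  H = 147 − 2·152 − 2·(-25) = -107
Change in H: -107 − (-1441) = 1334

1334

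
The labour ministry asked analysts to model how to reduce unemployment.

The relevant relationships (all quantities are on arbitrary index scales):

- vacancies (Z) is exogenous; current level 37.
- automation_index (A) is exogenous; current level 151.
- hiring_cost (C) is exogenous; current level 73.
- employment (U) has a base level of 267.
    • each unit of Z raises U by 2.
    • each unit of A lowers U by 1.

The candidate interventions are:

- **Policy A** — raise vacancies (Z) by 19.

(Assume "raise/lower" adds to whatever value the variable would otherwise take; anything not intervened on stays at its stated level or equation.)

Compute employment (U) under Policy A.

228

Policy A (Z + 19):
  Z = 37 + 19 = 56
  A = 151
  U = 267 + 2·56 − 151 = 228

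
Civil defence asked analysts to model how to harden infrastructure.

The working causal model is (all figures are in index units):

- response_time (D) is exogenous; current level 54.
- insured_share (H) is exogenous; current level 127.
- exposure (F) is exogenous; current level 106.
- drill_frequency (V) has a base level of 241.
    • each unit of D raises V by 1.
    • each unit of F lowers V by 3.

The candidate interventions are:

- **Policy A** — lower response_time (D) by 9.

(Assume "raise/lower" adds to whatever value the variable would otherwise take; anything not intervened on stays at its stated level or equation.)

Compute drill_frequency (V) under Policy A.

Policy A (D − 9):
  D = 54 − 9 = 45
  F = 106
  V = 241 + 45 − 3·106 = -32

-32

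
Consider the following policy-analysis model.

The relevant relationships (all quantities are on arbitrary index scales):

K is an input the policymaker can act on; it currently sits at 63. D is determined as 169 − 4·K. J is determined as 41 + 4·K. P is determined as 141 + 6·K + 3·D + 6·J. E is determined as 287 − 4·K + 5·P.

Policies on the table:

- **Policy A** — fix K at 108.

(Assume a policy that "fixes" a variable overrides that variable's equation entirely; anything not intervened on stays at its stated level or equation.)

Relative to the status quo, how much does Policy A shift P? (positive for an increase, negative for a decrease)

Baseline:
  K = 63
  D = 169 − 4·63 = -83
  J = 41 + 4·63 = 293
  P = 141 + 6·63 + 3·(-83) + 6·293 = 2028
Policy A (K := 108):
  K = 108
  D = 169 − 4·108 = -263
  J = 41 + 4·108 = 473
  P = 141 + 6·108 + 3·(-263) + 6·473 = 2838
Change in P: 2838 − 2028 = 810

810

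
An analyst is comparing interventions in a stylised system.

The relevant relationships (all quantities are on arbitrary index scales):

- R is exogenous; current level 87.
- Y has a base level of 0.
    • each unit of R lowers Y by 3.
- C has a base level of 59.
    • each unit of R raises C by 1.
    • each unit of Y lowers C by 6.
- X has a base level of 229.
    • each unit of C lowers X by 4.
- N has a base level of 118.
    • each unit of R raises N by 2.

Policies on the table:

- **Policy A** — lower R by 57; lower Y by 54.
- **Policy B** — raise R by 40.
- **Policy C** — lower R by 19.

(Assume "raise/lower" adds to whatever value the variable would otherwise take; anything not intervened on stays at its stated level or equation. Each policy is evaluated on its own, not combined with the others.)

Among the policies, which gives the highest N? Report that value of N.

Policy A (R − 57, Y − 54):
  R = 87 − 57 = 30
  N = 118 + 2·30 = 178
Policy B (R + 40):
  R = 87 + 40 = 127
  N = 118 + 2·127 = 372
Policy C (R − 19):
  R = 87 − 19 = 68
  N = 118 + 2·68 = 254
Comparing — Policy A: N=178, Policy B: N=372, Policy C: N=254. Highest is 372 (Policy B).

372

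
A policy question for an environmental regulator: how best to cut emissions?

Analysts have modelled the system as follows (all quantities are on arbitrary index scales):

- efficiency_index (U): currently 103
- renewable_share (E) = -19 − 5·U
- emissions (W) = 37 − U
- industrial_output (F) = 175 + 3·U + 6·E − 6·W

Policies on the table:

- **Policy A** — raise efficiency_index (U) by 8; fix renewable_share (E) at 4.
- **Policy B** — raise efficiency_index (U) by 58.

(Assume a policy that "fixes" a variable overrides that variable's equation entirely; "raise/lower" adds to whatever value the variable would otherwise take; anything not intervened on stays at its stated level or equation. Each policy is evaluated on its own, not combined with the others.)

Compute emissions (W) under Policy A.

-74

Policy A (U + 8, E := 4):
  U = 103 + 8 = 111
  W = 37 − 111 = -74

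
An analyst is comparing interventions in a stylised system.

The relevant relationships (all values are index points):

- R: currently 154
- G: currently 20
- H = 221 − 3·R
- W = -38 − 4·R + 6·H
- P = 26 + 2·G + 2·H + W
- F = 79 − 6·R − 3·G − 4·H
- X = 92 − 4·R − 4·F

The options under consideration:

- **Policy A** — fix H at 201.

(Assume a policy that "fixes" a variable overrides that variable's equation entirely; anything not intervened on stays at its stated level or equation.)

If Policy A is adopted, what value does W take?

Policy A (H := 201):
  R = 154
  H = 201
  W = -38 − 4·154 + 6·201 = 552

552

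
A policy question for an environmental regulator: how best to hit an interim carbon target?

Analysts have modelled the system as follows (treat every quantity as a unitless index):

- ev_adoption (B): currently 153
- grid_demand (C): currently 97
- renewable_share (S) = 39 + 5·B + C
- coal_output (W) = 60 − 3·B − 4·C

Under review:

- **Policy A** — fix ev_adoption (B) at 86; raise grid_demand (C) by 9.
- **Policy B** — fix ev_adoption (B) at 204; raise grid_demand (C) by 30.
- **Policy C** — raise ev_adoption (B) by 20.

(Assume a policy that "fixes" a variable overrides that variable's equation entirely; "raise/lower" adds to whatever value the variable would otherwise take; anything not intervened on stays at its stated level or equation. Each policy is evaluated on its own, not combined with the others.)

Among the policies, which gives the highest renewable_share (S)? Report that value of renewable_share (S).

Policy A (B := 86, C + 9):
  B = 86
  C = 97 + 9 = 106
  S = 39 + 5·86 + 106 = 575
Policy B (B := 204, C + 30):
  B = 204
  C = 97 + 30 = 127
  S = 39 + 5·204 + 127 = 1186
Policy C (B + 20):
  B = 153 + 20 = 173
  C = 97
  S = 39 + 5·173 + 97 = 1001
Comparing — Policy A: S=575, Policy B: S=1186, Policy C: S=1001. Highest is 1186 (Policy B).

1186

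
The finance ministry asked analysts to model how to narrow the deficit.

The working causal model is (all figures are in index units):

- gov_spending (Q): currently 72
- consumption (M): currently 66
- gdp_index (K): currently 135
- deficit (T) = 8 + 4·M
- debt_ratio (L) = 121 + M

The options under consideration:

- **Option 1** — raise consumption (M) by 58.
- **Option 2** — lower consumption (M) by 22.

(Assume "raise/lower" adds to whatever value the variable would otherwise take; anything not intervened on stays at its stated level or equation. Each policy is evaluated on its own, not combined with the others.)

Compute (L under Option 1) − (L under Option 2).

Option 1 (M + 58):
  M = 66 + 58 = 124
  L = 121 + 124 = 245
Option 2 (M − 22):
  M = 66 − 22 = 44
  L = 121 + 44 = 165
L: 245 − 165 = 80

80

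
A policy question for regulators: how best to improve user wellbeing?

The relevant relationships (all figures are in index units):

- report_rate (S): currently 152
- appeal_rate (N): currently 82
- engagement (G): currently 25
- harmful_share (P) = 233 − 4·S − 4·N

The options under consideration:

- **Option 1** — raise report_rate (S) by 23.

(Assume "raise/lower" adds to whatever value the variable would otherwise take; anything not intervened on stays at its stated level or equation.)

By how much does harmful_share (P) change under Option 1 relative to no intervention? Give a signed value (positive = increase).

Baseline:
  S = 152
  N = 82
  P = 233 − 4·152 − 4·82 = -703
Option 1 (S + 23):
  S = 152 + 23 = 175
  N = 82
  P = 233 − 4·175 − 4·82 = -795
Change in P: -795 − (-703) = -92

-92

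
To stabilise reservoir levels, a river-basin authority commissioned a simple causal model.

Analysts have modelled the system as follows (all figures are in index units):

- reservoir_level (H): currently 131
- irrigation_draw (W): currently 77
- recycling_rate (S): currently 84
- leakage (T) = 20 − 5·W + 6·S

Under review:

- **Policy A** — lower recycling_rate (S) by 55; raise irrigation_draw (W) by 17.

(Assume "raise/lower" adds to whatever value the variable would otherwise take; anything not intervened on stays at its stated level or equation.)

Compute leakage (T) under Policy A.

-276

Policy A (S − 55, W + 17):
  W = 77 + 17 = 94
  S = 84 − 55 = 29
  T = 20 − 5·94 + 6·29 = -276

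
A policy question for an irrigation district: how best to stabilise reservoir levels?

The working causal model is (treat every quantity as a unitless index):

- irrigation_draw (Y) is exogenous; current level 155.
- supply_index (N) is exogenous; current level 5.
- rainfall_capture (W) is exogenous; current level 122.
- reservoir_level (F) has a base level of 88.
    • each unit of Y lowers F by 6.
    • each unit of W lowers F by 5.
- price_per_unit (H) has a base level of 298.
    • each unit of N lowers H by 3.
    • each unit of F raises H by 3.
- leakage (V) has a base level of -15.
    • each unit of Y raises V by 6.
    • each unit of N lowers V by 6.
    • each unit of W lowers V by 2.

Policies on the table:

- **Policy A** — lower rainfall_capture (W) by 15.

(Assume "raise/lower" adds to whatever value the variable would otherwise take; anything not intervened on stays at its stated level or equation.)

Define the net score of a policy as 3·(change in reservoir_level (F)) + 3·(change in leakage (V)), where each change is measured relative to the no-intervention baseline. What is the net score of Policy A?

315

Baseline:
  Y = 155
  N = 5
  W = 122
  F = 88 − 6·155 − 5·122 = -1452
  V = -15 + 6·155 − 6·5 − 2·122 = 641
Policy A (W − 15):
  Y = 155
  N = 5
  W = 122 − 15 = 107
  F = 88 − 6·155 − 5·107 = -1377
  V = -15 + 6·155 − 6·5 − 2·107 = 671
ΔF = -1377 − (-1452) = 75; ΔV = 671 − 641 = 30
Score = 3·75 + 3·30 = 315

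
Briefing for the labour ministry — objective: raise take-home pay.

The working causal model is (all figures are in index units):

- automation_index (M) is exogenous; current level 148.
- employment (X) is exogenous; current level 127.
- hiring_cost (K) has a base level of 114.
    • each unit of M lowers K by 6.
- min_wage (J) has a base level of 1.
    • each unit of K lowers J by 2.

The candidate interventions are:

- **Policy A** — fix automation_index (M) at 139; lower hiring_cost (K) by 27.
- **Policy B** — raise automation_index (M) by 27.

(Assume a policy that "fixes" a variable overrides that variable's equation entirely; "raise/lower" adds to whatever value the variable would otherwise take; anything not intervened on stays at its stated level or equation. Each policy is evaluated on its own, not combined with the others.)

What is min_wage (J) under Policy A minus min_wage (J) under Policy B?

Policy A (M := 139, K − 27):
  M = 139
  K = 114 − 6·139 (−27 from intervention) = -747
  J = 1 − 2·(-747) = 1495
Policy B (M + 27):
  M = 148 + 27 = 175
  K = 114 − 6·175 = -936
  J = 1 − 2·(-936) = 1873
J: 1495 − 1873 = -378

-378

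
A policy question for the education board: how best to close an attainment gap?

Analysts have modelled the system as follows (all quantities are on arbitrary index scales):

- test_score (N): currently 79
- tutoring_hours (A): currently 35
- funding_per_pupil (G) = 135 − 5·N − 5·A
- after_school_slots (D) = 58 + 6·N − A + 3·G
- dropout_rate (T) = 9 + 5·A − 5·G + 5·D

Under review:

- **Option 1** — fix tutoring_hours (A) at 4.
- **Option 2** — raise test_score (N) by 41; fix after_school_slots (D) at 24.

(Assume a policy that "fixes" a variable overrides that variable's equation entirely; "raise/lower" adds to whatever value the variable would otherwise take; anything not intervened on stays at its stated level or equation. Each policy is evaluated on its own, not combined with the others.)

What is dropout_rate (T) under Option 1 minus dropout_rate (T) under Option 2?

-3635

Option 1 (A := 4):
  N = 79
  A = 4
  G = 135 − 5·79 − 5·4 = -280
  D = 58 + 6·79 − 4 + 3·(-280) = -312
  T = 9 + 5·4 − 5·(-280) + 5·(-312) = -131
Option 2 (N + 41, D := 24):
  N = 79 + 41 = 120
  A = 35
  G = 135 − 5·120 − 5·35 = -640
  D = 24
  T = 9 + 5·35 − 5·(-640) + 5·24 = 3504
T: -131 − 3504 = -3635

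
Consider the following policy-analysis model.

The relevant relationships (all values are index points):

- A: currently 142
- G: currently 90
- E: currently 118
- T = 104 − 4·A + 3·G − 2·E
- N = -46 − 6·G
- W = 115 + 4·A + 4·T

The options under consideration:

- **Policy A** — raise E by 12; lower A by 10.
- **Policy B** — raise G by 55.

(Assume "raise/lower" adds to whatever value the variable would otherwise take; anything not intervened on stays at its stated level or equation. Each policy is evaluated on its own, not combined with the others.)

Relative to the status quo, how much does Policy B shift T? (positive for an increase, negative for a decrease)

Baseline:
  A = 142
  G = 90
  E = 118
  T = 104 − 4·142 + 3·90 − 2·118 = -430
Policy B (G + 55):
  A = 142
  G = 90 + 55 = 145
  E = 118
  T = 104 − 4·142 + 3·145 − 2·118 = -265
Change in T: -265 − (-430) = 165

165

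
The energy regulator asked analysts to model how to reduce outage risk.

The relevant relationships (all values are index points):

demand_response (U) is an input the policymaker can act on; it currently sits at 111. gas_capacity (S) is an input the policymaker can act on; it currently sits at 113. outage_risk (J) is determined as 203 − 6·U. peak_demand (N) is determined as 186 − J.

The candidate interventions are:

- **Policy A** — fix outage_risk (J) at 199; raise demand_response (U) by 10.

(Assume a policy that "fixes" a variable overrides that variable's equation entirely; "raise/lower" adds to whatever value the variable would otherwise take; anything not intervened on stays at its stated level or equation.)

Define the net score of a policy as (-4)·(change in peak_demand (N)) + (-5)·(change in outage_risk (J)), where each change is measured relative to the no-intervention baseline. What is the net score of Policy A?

-662

Baseline:
  U = 111
  J = 203 − 6·111 = -463
  N = 186 − (-463) = 649
Policy A (J := 199, U + 10):
  U = 111 + 10 = 121
  J = 199
  N = 186 − 199 = -13
ΔN = -13 − 649 = -662; ΔJ = 199 − (-463) = 662
Score = (-4)·(-662) + (-5)·662 = -662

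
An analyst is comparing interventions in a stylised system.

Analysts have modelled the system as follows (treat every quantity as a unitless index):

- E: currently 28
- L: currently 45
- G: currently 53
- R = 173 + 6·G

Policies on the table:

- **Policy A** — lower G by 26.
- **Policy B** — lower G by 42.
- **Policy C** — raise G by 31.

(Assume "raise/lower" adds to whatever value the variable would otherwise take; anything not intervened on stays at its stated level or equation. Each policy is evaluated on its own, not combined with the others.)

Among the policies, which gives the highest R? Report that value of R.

Policy A (G − 26):
  G = 53 − 26 = 27
  R = 173 + 6·27 = 335
Policy B (G − 42):
  G = 53 − 42 = 11
  R = 173 + 6·11 = 239
Policy C (G + 31):
  G = 53 + 31 = 84
  R = 173 + 6·84 = 677
Comparing — Policy A: R=335, Policy B: R=239, Policy C: R=677. Highest is 677 (Policy C).

677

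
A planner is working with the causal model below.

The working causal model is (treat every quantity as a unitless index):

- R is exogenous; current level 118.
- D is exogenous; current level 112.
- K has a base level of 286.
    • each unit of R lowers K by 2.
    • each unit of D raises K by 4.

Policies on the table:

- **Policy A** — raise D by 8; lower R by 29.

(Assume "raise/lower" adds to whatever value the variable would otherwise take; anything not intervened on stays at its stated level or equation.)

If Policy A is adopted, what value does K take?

Policy A (D + 8, R − 29):
  R = 118 − 29 = 89
  D = 112 + 8 = 120
  K = 286 − 2·89 + 4·120 = 588

588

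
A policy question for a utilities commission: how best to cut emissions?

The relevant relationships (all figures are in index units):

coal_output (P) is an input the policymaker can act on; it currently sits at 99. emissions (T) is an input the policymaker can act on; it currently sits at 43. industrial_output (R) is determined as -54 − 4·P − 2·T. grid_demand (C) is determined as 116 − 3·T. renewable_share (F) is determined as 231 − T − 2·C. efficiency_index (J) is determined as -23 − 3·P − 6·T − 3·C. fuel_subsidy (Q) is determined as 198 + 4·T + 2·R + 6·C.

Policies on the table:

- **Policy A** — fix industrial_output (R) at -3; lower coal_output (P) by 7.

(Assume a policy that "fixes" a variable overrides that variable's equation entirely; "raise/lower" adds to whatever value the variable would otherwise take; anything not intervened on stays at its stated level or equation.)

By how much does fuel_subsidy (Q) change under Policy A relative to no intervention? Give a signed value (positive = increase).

Baseline:
  P = 99
  T = 43
  R = -54 − 4·99 − 2·43 = -536
  C = 116 − 3·43 = -13
  Q = 198 + 4·43 + 2·(-536) + 6·(-13) = -780
Policy A (R := -3, P − 7):
  P = 99 − 7 = 92
  T = 43
  R = -3
  C = 116 − 3·43 = -13
  Q = 198 + 4·43 + 2·(-3) + 6·(-13) = 286
Change in Q: 286 − (-780) = 1066

1066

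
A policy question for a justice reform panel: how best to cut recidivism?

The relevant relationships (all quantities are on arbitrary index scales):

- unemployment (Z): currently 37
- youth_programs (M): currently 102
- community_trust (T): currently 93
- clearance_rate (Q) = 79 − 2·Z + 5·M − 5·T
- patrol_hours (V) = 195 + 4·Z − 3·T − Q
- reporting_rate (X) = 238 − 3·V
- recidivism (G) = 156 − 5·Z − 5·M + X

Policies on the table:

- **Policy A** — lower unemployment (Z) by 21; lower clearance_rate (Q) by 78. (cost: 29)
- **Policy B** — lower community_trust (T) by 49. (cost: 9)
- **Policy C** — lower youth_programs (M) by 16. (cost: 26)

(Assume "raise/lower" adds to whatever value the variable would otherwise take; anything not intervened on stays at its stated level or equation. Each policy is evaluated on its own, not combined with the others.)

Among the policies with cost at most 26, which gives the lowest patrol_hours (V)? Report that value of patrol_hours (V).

-84

Policy B (T − 49):
  Z = 37
  M = 102
  T = 93 − 49 = 44
  Q = 79 − 2·37 + 5·102 − 5·44 = 295
  V = 195 + 4·37 − 3·44 − 295 = -84
Policy C (M − 16):
  Z = 37
  M = 102 − 16 = 86
  T = 93
  Q = 79 − 2·37 + 5·86 − 5·93 = -30
  V = 195 + 4·37 − 3·93 − (-30) = 94
Comparing — Policy B: V=-84, Policy C: V=94. Lowest is -84 (Policy B).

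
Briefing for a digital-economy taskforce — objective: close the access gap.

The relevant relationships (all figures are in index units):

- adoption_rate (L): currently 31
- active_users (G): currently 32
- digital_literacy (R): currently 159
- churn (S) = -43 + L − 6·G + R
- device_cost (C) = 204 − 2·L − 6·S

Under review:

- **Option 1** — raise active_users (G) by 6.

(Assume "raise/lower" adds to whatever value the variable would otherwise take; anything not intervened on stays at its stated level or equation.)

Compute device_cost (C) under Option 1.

Option 1 (G + 6):
  L = 31
  G = 32 + 6 = 38
  R = 159
  S = -43 + 31 − 6·38 + 159 = -81
  C = 204 − 2·31 − 6·(-81) = 628

628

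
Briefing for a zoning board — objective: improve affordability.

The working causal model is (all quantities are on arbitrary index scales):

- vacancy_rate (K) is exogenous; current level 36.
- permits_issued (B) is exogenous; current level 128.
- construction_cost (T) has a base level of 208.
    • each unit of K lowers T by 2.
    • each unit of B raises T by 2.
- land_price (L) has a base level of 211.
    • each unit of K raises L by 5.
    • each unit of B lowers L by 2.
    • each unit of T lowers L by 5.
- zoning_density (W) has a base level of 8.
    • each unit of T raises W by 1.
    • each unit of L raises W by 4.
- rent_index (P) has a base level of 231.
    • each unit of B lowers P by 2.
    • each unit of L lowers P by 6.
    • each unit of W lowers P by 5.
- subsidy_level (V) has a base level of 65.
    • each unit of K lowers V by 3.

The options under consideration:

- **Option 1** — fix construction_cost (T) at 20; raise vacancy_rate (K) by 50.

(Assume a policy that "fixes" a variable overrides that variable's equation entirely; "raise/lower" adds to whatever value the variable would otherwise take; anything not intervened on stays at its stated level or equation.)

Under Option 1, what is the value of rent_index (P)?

Option 1 (T := 20, K + 50):
  K = 36 + 50 = 86
  B = 128
  T = 20
  L = 211 + 5·86 − 2·128 − 5·20 = 285
  W = 8 + 20 + 4·285 = 1168
  P = 231 − 2·128 − 6·285 − 5·1168 = -7575

-7575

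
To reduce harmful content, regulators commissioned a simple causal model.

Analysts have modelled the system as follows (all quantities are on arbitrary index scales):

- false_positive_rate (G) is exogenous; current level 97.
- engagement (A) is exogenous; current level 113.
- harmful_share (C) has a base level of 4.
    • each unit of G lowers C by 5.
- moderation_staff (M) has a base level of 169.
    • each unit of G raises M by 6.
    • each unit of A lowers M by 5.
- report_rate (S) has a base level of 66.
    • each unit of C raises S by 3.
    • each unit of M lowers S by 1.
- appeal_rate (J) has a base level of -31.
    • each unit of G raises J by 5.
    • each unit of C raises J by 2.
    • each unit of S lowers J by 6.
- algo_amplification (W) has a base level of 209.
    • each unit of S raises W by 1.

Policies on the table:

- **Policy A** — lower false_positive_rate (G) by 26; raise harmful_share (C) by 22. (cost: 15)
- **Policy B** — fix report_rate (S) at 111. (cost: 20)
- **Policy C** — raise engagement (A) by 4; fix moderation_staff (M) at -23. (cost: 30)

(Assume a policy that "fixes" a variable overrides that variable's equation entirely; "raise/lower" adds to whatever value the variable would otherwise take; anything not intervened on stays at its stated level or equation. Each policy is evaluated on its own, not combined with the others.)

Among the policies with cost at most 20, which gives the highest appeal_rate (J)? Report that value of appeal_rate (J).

Policy A (G − 26, C + 22):
  G = 97 − 26 = 71
  A = 113
  C = 4 − 5·71 (+22 from intervention) = -329
  M = 169 + 6·71 − 5·113 = 30
  S = 66 + 3·(-329) − 30 = -951
  J = -31 + 5·71 + 2·(-329) − 6·(-951) = 5372
Policy B (S := 111):
  G = 97
  A = 113
  C = 4 − 5·97 = -481
  M = 169 + 6·97 − 5·113 = 186
  S = 111
  J = -31 + 5·97 + 2·(-481) − 6·111 = -1174
Comparing — Policy A: J=5372, Policy B: J=-1174. Highest is 5372 (Policy A).

5372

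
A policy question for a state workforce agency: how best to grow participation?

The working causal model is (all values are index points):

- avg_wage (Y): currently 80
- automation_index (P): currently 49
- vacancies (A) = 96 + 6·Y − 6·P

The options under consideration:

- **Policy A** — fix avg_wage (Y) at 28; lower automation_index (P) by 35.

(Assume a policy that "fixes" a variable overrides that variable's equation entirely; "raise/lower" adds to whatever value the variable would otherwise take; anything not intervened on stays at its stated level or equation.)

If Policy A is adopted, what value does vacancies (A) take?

Policy A (Y := 28, P − 35):
  Y = 28
  P = 49 − 35 = 14
  A = 96 + 6·28 − 6·14 = 180

180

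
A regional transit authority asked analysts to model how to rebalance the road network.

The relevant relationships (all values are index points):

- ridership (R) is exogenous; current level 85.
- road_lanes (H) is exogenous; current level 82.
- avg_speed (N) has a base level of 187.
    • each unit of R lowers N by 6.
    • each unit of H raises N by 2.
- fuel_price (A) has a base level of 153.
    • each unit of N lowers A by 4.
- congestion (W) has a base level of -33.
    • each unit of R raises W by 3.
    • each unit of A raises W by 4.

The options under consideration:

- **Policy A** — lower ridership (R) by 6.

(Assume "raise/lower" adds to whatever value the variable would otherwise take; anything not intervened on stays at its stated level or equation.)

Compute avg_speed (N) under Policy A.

Policy A (R − 6):
  R = 85 − 6 = 79
  H = 82
  N = 187 − 6·79 + 2·82 = -123

-123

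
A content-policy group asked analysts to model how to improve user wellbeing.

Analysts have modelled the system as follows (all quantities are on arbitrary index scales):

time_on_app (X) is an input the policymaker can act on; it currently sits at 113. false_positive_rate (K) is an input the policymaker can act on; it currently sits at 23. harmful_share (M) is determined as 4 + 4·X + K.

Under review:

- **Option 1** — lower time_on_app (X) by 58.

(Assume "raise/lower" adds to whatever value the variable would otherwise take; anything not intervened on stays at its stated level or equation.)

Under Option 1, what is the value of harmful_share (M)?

Option 1 (X − 58):
  X = 113 − 58 = 55
  K = 23
  M = 4 + 4·55 + 23 = 247

247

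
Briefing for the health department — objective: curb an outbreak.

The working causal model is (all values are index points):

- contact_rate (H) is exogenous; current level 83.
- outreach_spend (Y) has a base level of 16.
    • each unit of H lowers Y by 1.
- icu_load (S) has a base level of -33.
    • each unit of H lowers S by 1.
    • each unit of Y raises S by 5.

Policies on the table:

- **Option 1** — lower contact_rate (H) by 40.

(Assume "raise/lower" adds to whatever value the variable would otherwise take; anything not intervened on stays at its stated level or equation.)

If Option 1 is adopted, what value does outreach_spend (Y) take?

-27

Option 1 (H − 40):
  H = 83 − 40 = 43
  Y = 16 − 43 = -27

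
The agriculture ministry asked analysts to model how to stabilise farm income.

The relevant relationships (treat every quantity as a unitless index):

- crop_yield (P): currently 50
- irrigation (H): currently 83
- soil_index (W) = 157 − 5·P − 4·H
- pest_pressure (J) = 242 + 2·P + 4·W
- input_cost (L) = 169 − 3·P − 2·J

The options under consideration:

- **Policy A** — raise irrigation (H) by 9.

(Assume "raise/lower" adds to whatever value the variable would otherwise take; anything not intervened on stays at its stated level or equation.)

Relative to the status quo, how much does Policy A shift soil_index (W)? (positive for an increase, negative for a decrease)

Baseline:
  P = 50
  H = 83
  W = 157 − 5·50 − 4·83 = -425
Policy A (H + 9):
  P = 50
  H = 83 + 9 = 92
  W = 157 − 5·50 − 4·92 = -461
Change in W: -461 − (-425) = -36

-36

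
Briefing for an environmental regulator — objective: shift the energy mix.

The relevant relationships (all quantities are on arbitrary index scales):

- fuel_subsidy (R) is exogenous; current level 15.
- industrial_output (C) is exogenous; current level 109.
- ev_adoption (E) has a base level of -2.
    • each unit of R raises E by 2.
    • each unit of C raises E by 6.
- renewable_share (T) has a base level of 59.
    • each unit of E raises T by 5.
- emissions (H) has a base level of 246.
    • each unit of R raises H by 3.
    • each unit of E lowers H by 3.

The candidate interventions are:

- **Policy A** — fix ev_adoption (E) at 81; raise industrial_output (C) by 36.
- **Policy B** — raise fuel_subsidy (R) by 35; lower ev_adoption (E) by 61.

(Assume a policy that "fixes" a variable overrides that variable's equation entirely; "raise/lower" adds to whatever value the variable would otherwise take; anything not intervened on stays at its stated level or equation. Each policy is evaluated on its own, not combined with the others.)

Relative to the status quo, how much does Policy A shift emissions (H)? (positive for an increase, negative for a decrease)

Baseline:
  R = 15
  C = 109
  E = -2 + 2·15 + 6·109 = 682
  H = 246 + 3·15 − 3·682 = -1755
Policy A (E := 81, C + 36):
  R = 15
  C = 109 + 36 = 145
  E = 81
  H = 246 + 3·15 − 3·81 = 48
Change in H: 48 − (-1755) = 1803

1803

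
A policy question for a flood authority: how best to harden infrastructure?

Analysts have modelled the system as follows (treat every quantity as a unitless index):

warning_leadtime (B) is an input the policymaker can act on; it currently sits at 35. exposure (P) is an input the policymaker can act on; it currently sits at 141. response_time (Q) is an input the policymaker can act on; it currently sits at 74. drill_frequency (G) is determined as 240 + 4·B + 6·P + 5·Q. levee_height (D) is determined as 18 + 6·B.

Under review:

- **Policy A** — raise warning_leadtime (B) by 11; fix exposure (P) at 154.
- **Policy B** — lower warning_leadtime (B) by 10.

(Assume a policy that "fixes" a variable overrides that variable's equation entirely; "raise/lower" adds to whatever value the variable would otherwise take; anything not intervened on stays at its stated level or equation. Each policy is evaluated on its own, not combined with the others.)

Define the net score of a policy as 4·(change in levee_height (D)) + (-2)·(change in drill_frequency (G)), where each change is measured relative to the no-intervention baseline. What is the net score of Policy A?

20

Baseline:
  B = 35
  P = 141
  Q = 74
  G = 240 + 4·35 + 6·141 + 5·74 = 1596
  D = 18 + 6·35 = 228
Policy A (B + 11, P := 154):
  B = 35 + 11 = 46
  P = 154
  Q = 74
  G = 240 + 4·46 + 6·154 + 5·74 = 1718
  D = 18 + 6·46 = 294
ΔD = 294 − 228 = 66; ΔG = 1718 − 1596 = 122
Score = 4·66 + (-2)·122 = 20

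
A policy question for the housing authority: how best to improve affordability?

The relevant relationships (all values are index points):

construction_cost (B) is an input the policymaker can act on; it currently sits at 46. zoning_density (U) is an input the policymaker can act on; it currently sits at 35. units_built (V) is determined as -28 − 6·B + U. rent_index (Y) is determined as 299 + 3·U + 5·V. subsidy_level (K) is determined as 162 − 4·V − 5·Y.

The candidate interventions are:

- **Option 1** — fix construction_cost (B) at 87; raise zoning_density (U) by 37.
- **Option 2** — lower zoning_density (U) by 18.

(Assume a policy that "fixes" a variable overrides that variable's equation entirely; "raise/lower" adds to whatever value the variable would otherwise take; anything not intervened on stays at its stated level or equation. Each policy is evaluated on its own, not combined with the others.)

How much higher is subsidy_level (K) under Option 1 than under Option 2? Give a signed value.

4714

Option 1 (B := 87, U + 37):
  B = 87
  U = 35 + 37 = 72
  V = -28 − 6·87 + 72 = -478
  Y = 299 + 3·72 + 5·(-478) = -1875
  K = 162 − 4·(-478) − 5·(-1875) = 11449
Option 2 (U − 18):
  B = 46
  U = 35 − 18 = 17
  V = -28 − 6·46 + 17 = -287
  Y = 299 + 3·17 + 5·(-287) = -1085
  K = 162 − 4·(-287) − 5·(-1085) = 6735
K: 11449 − 6735 = 4714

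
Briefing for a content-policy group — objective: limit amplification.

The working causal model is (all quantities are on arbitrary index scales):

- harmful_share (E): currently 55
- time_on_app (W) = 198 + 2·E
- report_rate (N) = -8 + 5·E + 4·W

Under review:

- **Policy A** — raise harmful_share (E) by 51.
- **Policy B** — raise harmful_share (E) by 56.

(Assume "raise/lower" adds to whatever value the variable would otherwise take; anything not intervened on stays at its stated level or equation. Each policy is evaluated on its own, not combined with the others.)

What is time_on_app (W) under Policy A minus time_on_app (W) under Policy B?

Policy A (E + 51):
  E = 55 + 51 = 106
  W = 198 + 2·106 = 410
Policy B (E + 56):
  E = 55 + 56 = 111
  W = 198 + 2·111 = 420
W: 410 − 420 = -10

-10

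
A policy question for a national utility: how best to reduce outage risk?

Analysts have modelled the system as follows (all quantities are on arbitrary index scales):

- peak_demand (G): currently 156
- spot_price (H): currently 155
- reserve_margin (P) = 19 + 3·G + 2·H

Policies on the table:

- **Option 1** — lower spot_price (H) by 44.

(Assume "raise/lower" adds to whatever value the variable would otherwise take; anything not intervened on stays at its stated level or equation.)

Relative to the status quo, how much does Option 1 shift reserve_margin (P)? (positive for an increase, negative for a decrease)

Baseline:
  G = 156
  H = 155
  P = 19 + 3·156 + 2·155 = 797
Option 1 (H − 44):
  G = 156
  H = 155 − 44 = 111
  P = 19 + 3·156 + 2·111 = 709
Change in P: 709 − 797 = -88

-88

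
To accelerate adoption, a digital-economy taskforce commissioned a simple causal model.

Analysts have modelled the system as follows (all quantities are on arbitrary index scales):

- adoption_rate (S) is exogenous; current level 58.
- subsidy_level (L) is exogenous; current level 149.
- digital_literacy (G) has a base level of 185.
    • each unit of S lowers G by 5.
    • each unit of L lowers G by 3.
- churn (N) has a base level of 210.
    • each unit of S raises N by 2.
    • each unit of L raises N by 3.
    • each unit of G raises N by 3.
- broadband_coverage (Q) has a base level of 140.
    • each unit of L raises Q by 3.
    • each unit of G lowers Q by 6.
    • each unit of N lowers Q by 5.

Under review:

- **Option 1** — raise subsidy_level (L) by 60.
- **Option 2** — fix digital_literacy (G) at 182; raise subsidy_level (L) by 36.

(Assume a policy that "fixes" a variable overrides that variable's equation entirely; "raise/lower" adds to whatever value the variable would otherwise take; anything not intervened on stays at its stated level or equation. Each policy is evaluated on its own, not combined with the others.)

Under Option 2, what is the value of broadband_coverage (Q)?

Option 2 (G := 182, L + 36):
  S = 58
  L = 149 + 36 = 185
  G = 182
  N = 210 + 2·58 + 3·185 + 3·182 = 1427
  Q = 140 + 3·185 − 6·182 − 5·1427 = -7532

-7532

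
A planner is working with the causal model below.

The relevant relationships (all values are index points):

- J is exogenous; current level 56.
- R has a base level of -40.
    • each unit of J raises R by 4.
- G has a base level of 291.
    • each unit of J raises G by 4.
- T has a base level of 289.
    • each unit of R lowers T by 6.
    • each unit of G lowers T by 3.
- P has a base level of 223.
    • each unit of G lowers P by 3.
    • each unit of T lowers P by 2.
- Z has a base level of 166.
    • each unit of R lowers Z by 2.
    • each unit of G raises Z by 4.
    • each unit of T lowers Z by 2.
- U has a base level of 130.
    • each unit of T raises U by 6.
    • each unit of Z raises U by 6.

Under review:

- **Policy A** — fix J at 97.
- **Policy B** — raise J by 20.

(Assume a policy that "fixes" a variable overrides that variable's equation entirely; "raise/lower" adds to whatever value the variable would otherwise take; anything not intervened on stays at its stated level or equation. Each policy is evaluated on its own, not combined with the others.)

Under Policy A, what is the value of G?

Policy A (J := 97):
  J = 97
  G = 291 + 4·97 = 679

679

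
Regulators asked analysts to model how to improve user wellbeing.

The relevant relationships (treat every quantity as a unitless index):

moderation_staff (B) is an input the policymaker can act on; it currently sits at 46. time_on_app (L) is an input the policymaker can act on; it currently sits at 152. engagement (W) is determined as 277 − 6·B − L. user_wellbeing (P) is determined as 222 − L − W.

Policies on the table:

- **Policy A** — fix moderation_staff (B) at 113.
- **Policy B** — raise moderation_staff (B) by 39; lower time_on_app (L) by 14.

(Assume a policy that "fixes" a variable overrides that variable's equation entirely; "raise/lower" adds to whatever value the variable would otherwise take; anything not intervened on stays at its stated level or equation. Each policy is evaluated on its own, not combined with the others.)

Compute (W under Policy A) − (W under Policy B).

-182

Policy A (B := 113):
  B = 113
  L = 152
  W = 277 − 6·113 − 152 = -553
Policy B (B + 39, L − 14):
  B = 46 + 39 = 85
  L = 152 − 14 = 138
  W = 277 − 6·85 − 138 = -371
W: -553 − (-371) = -182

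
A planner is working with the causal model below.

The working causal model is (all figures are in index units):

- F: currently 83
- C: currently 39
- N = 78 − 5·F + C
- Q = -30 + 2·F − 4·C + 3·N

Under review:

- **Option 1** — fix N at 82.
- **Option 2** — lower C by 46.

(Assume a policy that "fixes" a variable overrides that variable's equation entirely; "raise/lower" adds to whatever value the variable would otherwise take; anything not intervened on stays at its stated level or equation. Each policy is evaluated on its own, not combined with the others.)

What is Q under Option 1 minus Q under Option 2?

1094

Option 1 (N := 82):
  F = 83
  C = 39
  N = 82
  Q = -30 + 2·83 − 4·39 + 3·82 = 226
Option 2 (C − 46):
  F = 83
  C = 39 − 46 = -7
  N = 78 − 5·83 + (-7) = -344
  Q = -30 + 2·83 − 4·(-7) + 3·(-344) = -868
Q: 226 − (-868) = 1094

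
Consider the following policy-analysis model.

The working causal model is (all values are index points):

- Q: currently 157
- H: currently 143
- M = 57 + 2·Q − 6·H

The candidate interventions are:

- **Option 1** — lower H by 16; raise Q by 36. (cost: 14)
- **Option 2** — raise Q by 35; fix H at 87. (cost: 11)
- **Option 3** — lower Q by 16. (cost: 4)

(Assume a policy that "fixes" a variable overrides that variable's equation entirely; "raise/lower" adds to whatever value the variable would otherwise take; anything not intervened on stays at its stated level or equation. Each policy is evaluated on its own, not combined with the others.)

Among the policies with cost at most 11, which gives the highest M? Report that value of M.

-81

Option 2 (Q + 35, H := 87):
  Q = 157 + 35 = 192
  H = 87
  M = 57 + 2·192 − 6·87 = -81
Option 3 (Q − 16):
  Q = 157 − 16 = 141
  H = 143
  M = 57 + 2·141 − 6·143 = -519
Comparing — Option 2: M=-81, Option 3: M=-519. Highest is -81 (Option 2).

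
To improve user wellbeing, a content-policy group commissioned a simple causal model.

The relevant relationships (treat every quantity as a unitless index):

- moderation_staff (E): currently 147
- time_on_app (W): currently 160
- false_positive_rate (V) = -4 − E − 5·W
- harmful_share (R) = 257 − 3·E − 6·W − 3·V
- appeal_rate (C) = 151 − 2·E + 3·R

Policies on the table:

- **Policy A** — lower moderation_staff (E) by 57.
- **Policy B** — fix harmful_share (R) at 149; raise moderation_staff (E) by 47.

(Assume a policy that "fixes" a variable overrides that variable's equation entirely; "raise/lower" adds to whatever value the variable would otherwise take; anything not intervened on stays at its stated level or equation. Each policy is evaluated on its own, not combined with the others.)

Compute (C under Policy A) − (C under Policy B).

4888

Policy A (E − 57):
  E = 147 − 57 = 90
  W = 160
  V = -4 − 90 − 5·160 = -894
  R = 257 − 3·90 − 6·160 − 3·(-894) = 1709
  C = 151 − 2·90 + 3·1709 = 5098
Policy B (R := 149, E + 47):
  E = 147 + 47 = 194
  W = 160
  V = -4 − 194 − 5·160 = -998
  R = 149
  C = 151 − 2·194 + 3·149 = 210
C: 5098 − 210 = 4888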